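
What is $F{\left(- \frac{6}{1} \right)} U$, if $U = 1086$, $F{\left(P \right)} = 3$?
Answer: $3258$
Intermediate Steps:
$F{\left(- \frac{6}{1} \right)} U = 3 \cdot 1086 = 3258$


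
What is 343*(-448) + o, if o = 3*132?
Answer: -153268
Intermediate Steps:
o = 396
343*(-448) + o = 343*(-448) + 396 = -153664 + 396 = -153268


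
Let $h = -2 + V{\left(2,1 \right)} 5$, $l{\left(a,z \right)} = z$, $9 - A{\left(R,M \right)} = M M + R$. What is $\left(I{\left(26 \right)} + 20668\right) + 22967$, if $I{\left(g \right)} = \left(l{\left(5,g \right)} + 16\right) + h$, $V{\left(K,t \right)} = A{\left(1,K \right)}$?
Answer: $43695$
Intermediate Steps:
$A{\left(R,M \right)} = 9 - R - M^{2}$ ($A{\left(R,M \right)} = 9 - \left(M M + R\right) = 9 - \left(M^{2} + R\right) = 9 - \left(R + M^{2}\right) = 9 - R - M^{2}$)
$V{\left(K,t \right)} = 8 - K^{2}$ ($V{\left(K,t \right)} = 9 - 1 - K^{2} = 8 - K^{2}$)
$h = 18$ ($h = -2 + \left(8 - 2^{2}\right) 5 = -2 + \left(8 - 4\right) 5 = -2 + 4 \cdot 5 = -2 + 20 = 18$)
$I{\left(g \right)} = 34 + g$ ($I{\left(g \right)} = \left(g + 16\right) + 18 = \left(16 + g\right) + 18 = 34 + g$)
$\left(I{\left(26 \right)} + 20668\right) + 22967 = \left(\left(34 + 26\right) + 20668\right) + 22967 = \left(60 + 20668\right) + 22967 = 20728 + 22967 = 43695$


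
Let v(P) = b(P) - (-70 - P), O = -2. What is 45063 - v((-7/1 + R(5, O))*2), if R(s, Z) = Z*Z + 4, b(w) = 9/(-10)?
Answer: 449919/10 ≈ 44992.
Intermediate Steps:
b(w) = -9/10 (b(w) = 9*(-⅒) = -9/10)
R(s, Z) = 4 + Z² (R(s, Z) = Z² + 4 = 4 + Z²)
v(P) = 691/10 + P (v(P) = -9/10 - (-70 - P) = -9/10 + (70 + P) = 691/10 + P)
45063 - v((-7/1 + R(5, O))*2) = 45063 - (691/10 + (-7/1 + (4 + (-2)²))*2) = 45063 - (691/10 + (-7*1 + (4 + 4))*2) = 45063 - (691/10 + (-7 + 8)*2) = 45063 - (691/10 + 1*2) = 45063 - (691/10 + 2) = 45063 - 1*711/10 = 45063 - 711/10 = 449919/10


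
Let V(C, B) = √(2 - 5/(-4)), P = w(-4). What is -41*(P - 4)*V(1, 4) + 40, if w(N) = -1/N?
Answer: 40 + 615*√13/8 ≈ 317.18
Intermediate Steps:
P = ¼ (P = -1/(-4) = -1*(-¼) = ¼ ≈ 0.25000)
V(C, B) = √13/2 (V(C, B) = √(2 - 5*(-¼)) = √(2 + 5/4) = √(13/4) = √13/2)
-41*(P - 4)*V(1, 4) + 40 = -41*(¼ - 4)*√13/2 + 40 = -(-615)*√13/2/4 + 40 = -(-615)*√13/8 + 40 = 615*√13/8 + 40 = 40 + 615*√13/8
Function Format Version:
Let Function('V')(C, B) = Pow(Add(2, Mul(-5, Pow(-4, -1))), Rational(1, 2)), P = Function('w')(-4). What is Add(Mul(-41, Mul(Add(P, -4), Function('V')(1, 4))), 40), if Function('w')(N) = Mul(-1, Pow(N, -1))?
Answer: Add(40, Mul(Rational(615, 8), Pow(13, Rational(1, 2)))) ≈ 317.18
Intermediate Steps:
P = Rational(1, 4) (P = Mul(-1, Pow(-4, -1)) = Mul(-1, Rational(-1, 4)) = Rational(1, 4) ≈ 0.25000)
Function('V')(C, B) = Mul(Rational(1, 2), Pow(13, Rational(1, 2))) (Function('V')(C, B) = Pow(Add(2, Mul(-5, Rational(-1, 4))), Rational(1, 2)) = Pow(Add(2, Rational(5, 4)), Rational(1, 2)) = Pow(Rational(13, 4), Rational(1, 2)) = Mul(Rational(1, 2), Pow(13, Rational(1, 2))))
Add(Mul(-41, Mul(Add(P, -4), Function('V')(1, 4))), 40) = Add(Mul(-41, Mul(Add(Rational(1, 4), -4), Mul(Rational(1, 2), Pow(13, Rational(1, 2))))), 40) = Add(Mul(-41, Mul(Rational(-15, 4), Mul(Rational(1, 2), Pow(13, Rational(1, 2))))), 40) = Add(Mul(-41, Mul(Rational(-15, 8), Pow(13, Rational(1, 2)))), 40) = Add(Mul(Rational(615, 8), Pow(13, Rational(1, 2))), 40) = Add(40, Mul(Rational(615, 8), Pow(13, Rational(1, 2))))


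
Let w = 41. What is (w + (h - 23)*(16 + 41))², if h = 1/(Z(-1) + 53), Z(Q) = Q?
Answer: 4353756289/2704 ≈ 1.6101e+6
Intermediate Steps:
h = 1/52 (h = 1/(-1 + 53) = 1/52 ≈ 0.019231)
(w + (h - 23)*(16 + 41))² = (41 + (1/52 - 23)*(16 + 41))² = (41 - 1195/52*57)² = (41 - 68115/52)² = (-65983/52)² = 4353756289/2704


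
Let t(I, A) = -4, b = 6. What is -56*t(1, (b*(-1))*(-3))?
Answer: 224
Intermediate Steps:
-56*t(1, (b*(-1))*(-3)) = -56*(-4) = 224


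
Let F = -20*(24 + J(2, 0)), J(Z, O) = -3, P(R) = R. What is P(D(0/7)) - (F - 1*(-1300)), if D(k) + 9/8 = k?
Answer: -7049/8 ≈ -881.13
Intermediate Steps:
D(k) = -9/8 + k
F = -420 (F = -20*(24 - 3) = -20*21 = -420)
P(D(0/7)) - (F - 1*(-1300)) = (-9/8 + 0/7) - (-420 - 1*(-1300)) = (-9/8 + 0*(⅐)) - (-420 + 1300) = (-9/8 + 0) - 1*880 = -9/8 - 880 = -7049/8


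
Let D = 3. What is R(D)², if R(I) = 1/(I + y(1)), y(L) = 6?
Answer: 1/81 ≈ 0.012346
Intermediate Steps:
R(I) = 1/(6 + I) (R(I) = 1/(I + 6) = 1/(6 + I))
R(D)² = (1/(6 + 3))² = (1/9)² = (⅑)² = 1/81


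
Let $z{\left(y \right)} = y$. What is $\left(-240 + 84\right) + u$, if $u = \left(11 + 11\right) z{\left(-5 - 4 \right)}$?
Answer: $-354$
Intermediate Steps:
$u = -198$ ($u = \left(11 + 11\right) \left(-5 - 4\right) = 22 \left(-9\right) = -198$)
$\left(-240 + 84\right) + u = \left(-240 + 84\right) - 198 = -156 - 198 = -354$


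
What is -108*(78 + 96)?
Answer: -18792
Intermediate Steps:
-108*(78 + 96) = -108*174 = -18792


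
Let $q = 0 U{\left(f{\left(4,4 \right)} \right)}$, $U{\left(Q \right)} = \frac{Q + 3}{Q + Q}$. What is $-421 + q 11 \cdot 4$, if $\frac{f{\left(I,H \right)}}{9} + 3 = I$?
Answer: $-421$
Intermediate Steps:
$f{\left(I,H \right)} = -27 + 9 I$
$U{\left(Q \right)} = \frac{3 + Q}{2 Q}$
$q = 0$ ($q = 0 \frac{3 + \left(-27 + 9 \cdot 4\right)}{2 \left(-27 + 9 \cdot 4\right)} = 0 \frac{3 + \left(-27 + 36\right)}{2 \left(-27 + 36\right)} = 0 \frac{3 + 9}{2 \cdot 9} = 0 \cdot \frac{1}{2} \cdot \frac{1}{9} \cdot 12 = 0 \cdot \frac{2}{3} = 0$)
$-421 + q 11 \cdot 4 = -421 + 0 \cdot 11 \cdot 4 = -421 + 0 \cdot 44 = -421 + 0 = -421$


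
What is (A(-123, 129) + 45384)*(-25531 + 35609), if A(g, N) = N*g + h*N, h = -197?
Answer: 41360112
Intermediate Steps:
A(g, N) = -197*N + N*g (A(g, N) = N*g - 197*N = -197*N + N*g)
(A(-123, 129) + 45384)*(-25531 + 35609) = (129*(-197 - 123) + 45384)*(-25531 + 35609) = (129*(-320) + 45384)*10078 = (-41280 + 45384)*10078 = 4104*10078 = 41360112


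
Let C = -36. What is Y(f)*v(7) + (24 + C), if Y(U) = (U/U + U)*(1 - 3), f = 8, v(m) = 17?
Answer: -318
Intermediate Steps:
Y(U) = -2 - 2*U (Y(U) = (1 + U)*(-2) = -2 - 2*U)
Y(f)*v(7) + (24 + C) = (-2 - 2*8)*17 + (24 - 36) = (-2 - 16)*17 - 12 = -18*17 - 12 = -306 - 12 = -318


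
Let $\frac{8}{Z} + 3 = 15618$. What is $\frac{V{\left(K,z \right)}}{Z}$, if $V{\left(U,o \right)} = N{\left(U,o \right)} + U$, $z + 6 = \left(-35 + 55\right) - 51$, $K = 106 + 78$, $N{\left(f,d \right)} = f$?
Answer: $718290$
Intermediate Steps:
$Z = \frac{8}{15615}$ ($Z = \frac{8}{-3 + 15618} = \frac{8}{15615} \approx 0.00051233$)
$K = 184$
$z = -37$ ($z = -6 + \left(\left(-35 + 55\right) - 51\right) = -6 + \left(20 - 51\right) = -6 - 31 = -37$)
$V{\left(U,o \right)} = 2 U$ ($V{\left(U,o \right)} = U + U = 2 U$)
$\frac{V{\left(K,z \right)}}{Z} = \frac{2 \cdot 184}{\frac{8}{15615}} = 368 \cdot \frac{15615}{8} = 718290$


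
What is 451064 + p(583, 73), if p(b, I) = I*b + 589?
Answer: 494212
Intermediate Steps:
p(b, I) = 589 + I*b
451064 + p(583, 73) = 451064 + (589 + 73*583) = 451064 + (589 + 42559) = 451064 + 43148 = 494212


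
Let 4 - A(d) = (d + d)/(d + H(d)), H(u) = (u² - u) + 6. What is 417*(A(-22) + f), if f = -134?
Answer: -13272276/245 ≈ -54173.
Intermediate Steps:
H(u) = 6 + u² - u
A(d) = 4 - 2*d/(6 + d²) (A(d) = 4 - (d + d)/(d + (6 + d² - d)) = 4 - 2*d/(6 + d²))
417*(A(-22) + f) = 417*(2*(12 - 1*(-22) + 2*(-22)²)/(6 + (-22)²) - 134) = 417*(2*(12 + 22 + 2*484)/(6 + 484) - 134) = 417*(2*(12 + 22 + 968)/490 - 134) = 417*(2*(1/490)*1002 - 134) = 417*(1002/245 - 134) = 417*(-31828/245) = -13272276/245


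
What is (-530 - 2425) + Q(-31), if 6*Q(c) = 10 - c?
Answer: -17689/6 ≈ -2948.2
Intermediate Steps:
Q(c) = 5/3 - c/6 (Q(c) = (10 - c)/6 = 5/3 - c/6)
(-530 - 2425) + Q(-31) = (-530 - 2425) + (5/3 - ⅙*(-31)) = -2955 + (5/3 + 31/6) = -2955 + 41/6 = -17689/6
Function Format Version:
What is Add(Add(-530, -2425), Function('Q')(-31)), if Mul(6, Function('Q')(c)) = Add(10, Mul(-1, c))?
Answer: Rational(-17689, 6) ≈ -2948.2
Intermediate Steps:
Function('Q')(c) = Add(Rational(5, 3), Mul(Rational(-1, 6), c)) (Function('Q')(c) = Mul(Rational(1, 6), Add(10, Mul(-1, c))) = Add(Rational(5, 3), Mul(Rational(-1, 6), c)))
Add(Add(-530, -2425), Function('Q')(-31)) = Add(Add(-530, -2425), Add(Rational(5, 3), Mul(Rational(-1, 6), -31))) = Add(-2955, Add(Rational(5, 3), Rational(31, 6))) = Add(-2955, Rational(41, 6)) = Rational(-17689, 6)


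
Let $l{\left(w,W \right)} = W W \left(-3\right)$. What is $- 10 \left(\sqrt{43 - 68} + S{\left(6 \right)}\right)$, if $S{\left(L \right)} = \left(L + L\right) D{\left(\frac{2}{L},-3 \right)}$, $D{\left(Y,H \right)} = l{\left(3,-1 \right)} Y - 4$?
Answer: $600 - 50 i \approx 600.0 - 50.0 i$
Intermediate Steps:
$l{\left(w,W \right)} = - 3 W^{2}$ ($l{\left(w,W \right)} = W^{2} \left(-3\right) = - 3 W^{2}$)
$D{\left(Y,H \right)} = -4 - 3 Y$ ($D{\left(Y,H \right)} = - 3 \left(-1\right)^{2} Y - 4 = \left(-3\right) 1 Y - 4 = - 3 Y - 4 = -4 - 3 Y$)
$S{\left(L \right)} = 2 L \left(-4 - \frac{6}{L}\right)$ ($S{\left(L \right)} = \left(L + L\right) \left(-4 - 3 \frac{2}{L}\right) = 2 L \left(-4 - \frac{6}{L}\right)$)
$- 10 \left(\sqrt{43 - 68} + S{\left(6 \right)}\right) = - 10 \left(\sqrt{43 - 68} - 60\right) = - 10 \left(\sqrt{-25} - 60\right) = - 10 \left(5 i - 60\right) = - 10 \left(-60 + 5 i\right) = 600 - 50 i$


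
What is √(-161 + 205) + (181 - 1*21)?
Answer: 160 + 2*√11 ≈ 166.63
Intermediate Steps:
√(-161 + 205) + (181 - 1*21) = √44 + (181 - 21) = 2*√11 + 160 = 160 + 2*√11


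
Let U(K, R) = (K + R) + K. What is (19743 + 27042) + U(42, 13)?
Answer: 46882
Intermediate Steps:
U(K, R) = R + 2*K
(19743 + 27042) + U(42, 13) = (19743 + 27042) + (13 + 2*42) = 46785 + (13 + 84) = 46785 + 97 = 46882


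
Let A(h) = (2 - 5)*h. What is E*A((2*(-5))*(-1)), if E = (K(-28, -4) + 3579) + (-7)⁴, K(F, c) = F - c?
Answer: -178680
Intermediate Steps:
A(h) = -3*h
E = 5956 (E = ((-28 - 1*(-4)) + 3579) + (-7)⁴ = ((-28 + 4) + 3579) + 2401 = (-24 + 3579) + 2401 = 3555 + 2401 = 5956)
E*A((2*(-5))*(-1)) = 5956*(-3*2*(-5)*(-1)) = 5956*(-(-30)*(-1)) = 5956*(-3*10) = 5956*(-30) = -178680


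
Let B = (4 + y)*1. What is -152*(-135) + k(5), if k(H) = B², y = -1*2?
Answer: 20524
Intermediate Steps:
y = -2
B = 2 (B = (4 - 2)*1 = 2*1 = 2)
k(H) = 4 (k(H) = 2² = 4)
-152*(-135) + k(5) = -152*(-135) + 4 = 20520 + 4 = 20524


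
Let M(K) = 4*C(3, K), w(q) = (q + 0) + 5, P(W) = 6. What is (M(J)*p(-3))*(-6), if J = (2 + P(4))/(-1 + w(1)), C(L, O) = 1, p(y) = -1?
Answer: 24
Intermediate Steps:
w(q) = 5 + q (w(q) = q + 5 = 5 + q)
J = 8/5 (J = (2 + 6)/(-1 + (5 + 1)) = 8/(-1 + 6) = 8/5 ≈ 1.6000)
M(K) = 4 (M(K) = 4*1 = 4)
(M(J)*p(-3))*(-6) = (4*(-1))*(-6) = -4*(-6) = 24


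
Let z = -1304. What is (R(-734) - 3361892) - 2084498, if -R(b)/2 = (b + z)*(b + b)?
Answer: -11429958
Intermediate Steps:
R(b) = -4*b*(-1304 + b) (R(b) = -2*(b - 1304)*(b + b) = -2*(-1304 + b)*2*b = -4*b*(-1304 + b))
(R(-734) - 3361892) - 2084498 = (4*(-734)*(1304 - 1*(-734)) - 3361892) - 2084498 = (4*(-734)*(1304 + 734) - 3361892) - 2084498 = (4*(-734)*2038 - 3361892) - 2084498 = (-5983568 - 3361892) - 2084498 = -9345460 - 2084498 = -11429958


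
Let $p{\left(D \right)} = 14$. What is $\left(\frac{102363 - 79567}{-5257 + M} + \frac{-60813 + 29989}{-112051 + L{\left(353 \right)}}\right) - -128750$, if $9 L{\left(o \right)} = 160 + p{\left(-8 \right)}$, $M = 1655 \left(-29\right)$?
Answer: $\frac{576082530305581}{4474432735} \approx 1.2875 \cdot 10^{5}$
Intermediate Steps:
$M = -47995$
$L{\left(o \right)} = \frac{58}{3}$ ($L{\left(o \right)} = \frac{160 + 14}{9} = \frac{1}{9} \cdot 174 = \frac{58}{3}$)
$\left(\frac{102363 - 79567}{-5257 + M} + \frac{-60813 + 29989}{-112051 + L{\left(353 \right)}}\right) - -128750 = \left(\frac{102363 - 79567}{-5257 - 47995} + \frac{-60813 + 29989}{-112051 + \frac{58}{3}}\right) - -128750 = \left(\frac{22796}{-53252} - \frac{30824}{- \frac{336095}{3}}\right) + 128750 = \left(22796 \left(- \frac{1}{53252}\right) - - \frac{92472}{336095}\right) + 128750 = \left(- \frac{5699}{13313} + \frac{92472}{336095}\right) + 128750 = - \frac{684325669}{4474432735} + 128750 = \frac{576082530305581}{4474432735}$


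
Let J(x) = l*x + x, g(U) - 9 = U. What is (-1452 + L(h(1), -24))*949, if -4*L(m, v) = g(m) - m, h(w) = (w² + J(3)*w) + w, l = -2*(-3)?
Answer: -5520333/4 ≈ -1.3801e+6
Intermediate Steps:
l = 6
g(U) = 9 + U
J(x) = 7*x (J(x) = 6*x + x = 7*x)
h(w) = w² + 22*w (h(w) = (w² + (7*3)*w) + w = (w² + 21*w) + w = w² + 22*w)
L(m, v) = -9/4 (L(m, v) = -((9 + m) - m)/4 = -¼*9 = -9/4)
(-1452 + L(h(1), -24))*949 = (-1452 - 9/4)*949 = -5817/4*949 = -5520333/4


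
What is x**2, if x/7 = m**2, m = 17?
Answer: 4092529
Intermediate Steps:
x = 2023 (x = 7*17**2 = 7*289 = 2023)
x**2 = 2023**2 = 4092529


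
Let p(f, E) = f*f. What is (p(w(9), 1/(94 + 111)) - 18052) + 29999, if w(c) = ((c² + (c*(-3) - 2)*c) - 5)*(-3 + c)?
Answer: 1244047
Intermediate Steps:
w(c) = (-3 + c)*(-5 + c² + c*(-2 - 3*c)) (w(c) = ((c² + (-3*c - 2)*c) - 5)*(-3 + c) = ((c² + (-2 - 3*c)*c) - 5)*(-3 + c) = ((c² + c*(-2 - 3*c)) - 5)*(-3 + c) = (-5 + c² + c*(-2 - 3*c))*(-3 + c) = (-3 + c)*(-5 + c² + c*(-2 - 3*c)))
p(f, E) = f²
(p(w(9), 1/(94 + 111)) - 18052) + 29999 = ((15 + 9 - 2*9³ + 4*9²)² - 18052) + 29999 = ((15 + 9 - 2*729 + 4*81)² - 18052) + 29999 = ((15 + 9 - 1458 + 324)² - 18052) + 29999 = ((-1110)² - 18052) + 29999 = (1232100 - 18052) + 29999 = 1214048 + 29999 = 1244047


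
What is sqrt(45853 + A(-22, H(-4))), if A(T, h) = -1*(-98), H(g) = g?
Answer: 17*sqrt(159) ≈ 214.36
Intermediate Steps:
A(T, h) = 98
sqrt(45853 + A(-22, H(-4))) = sqrt(45853 + 98) = sqrt(45951) = 17*sqrt(159)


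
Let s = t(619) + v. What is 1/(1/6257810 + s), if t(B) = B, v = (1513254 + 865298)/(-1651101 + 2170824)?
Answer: 3252327786630/2028075426934813 ≈ 0.0016037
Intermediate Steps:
v = 2378552/519723 ≈ 4.5766
s = 324087089/519723 (s = 619 + 2378552/519723 = 324087089/519723 ≈ 623.58)
1/(1/6257810 + s) = 1/(1/6257810 + 324087089/519723) = 1/(2028075426934813/3252327786630) = 3252327786630/2028075426934813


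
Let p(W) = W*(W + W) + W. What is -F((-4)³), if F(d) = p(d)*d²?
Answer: -33292288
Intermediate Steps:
p(W) = W + 2*W² (p(W) = W*(2*W) + W = 2*W² + W = W + 2*W²)
F(d) = d³*(1 + 2*d) (F(d) = (d*(1 + 2*d))*d² = d³*(1 + 2*d))
-F((-4)³) = -((-4)³)³*(1 + 2*(-4)³) = -(-64)³*(1 + 2*(-64)) = -(-262144)*(1 - 128) = -(-262144)*(-127) = -1*33292288 = -33292288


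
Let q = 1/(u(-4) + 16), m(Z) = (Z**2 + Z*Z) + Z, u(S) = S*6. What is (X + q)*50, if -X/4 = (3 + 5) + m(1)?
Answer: -8825/4 ≈ -2206.3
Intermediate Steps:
u(S) = 6*S
m(Z) = Z + 2*Z**2 (m(Z) = (Z**2 + Z**2) + Z = 2*Z**2 + Z = Z + 2*Z**2)
X = -44 (X = -4*((3 + 5) + 1*(1 + 2*1)) = -4*(8 + 1*(1 + 2)) = -4*(8 + 1*3) = -4*(8 + 3) = -4*11 = -44)
q = -1/8 (q = 1/(6*(-4) + 16) = 1/(-24 + 16) = 1/(-8) = -1/8 ≈ -0.12500)
(X + q)*50 = (-44 - 1/8)*50 = -353/8*50 = -8825/4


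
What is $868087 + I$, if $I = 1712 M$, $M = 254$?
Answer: $1302935$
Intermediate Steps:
$I = 434848$ ($I = 1712 \cdot 254 = 434848$)
$868087 + I = 868087 + 434848 = 1302935$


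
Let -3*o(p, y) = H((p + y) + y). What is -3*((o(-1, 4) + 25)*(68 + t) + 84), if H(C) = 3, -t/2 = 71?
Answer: 5076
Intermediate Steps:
t = -142 (t = -2*71 = -142)
o(p, y) = -1 (o(p, y) = -1/3*3 = -1)
-3*((o(-1, 4) + 25)*(68 + t) + 84) = -3*((-1 + 25)*(68 - 142) + 84) = -3*(24*(-74) + 84) = -3*(-1776 + 84) = -3*(-1692) = 5076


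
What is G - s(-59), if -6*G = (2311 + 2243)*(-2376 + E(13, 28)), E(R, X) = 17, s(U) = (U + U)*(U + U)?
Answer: 1776557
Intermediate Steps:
s(U) = 4*U² (s(U) = (2*U)*(2*U) = 4*U²)
G = 1790481 (G = -(2311 + 2243)*(-2376 + 17)/6 = -759*(-2359) = -⅙*(-10742886) = 1790481)
G - s(-59) = 1790481 - 4*(-59)² = 1790481 - 4*3481 = 1790481 - 1*13924 = 1790481 - 13924 = 1776557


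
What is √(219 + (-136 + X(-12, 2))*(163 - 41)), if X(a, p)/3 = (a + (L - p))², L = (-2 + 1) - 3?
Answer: √102211 ≈ 319.70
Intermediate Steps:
L = -4 (L = -1 - 3 = -4)
X(a, p) = 3*(-4 + a - p)² (X(a, p) = 3*(a + (-4 - p))² = 3*(-4 + a - p)²)
√(219 + (-136 + X(-12, 2))*(163 - 41)) = √(219 + (-136 + 3*(4 + 2 - 1*(-12))²)*(163 - 41)) = √(219 + (-136 + 3*(4 + 2 + 12)²)*122) = √(219 + (-136 + 3*18²)*122) = √(219 + (-136 + 3*324)*122) = √(219 + (-136 + 972)*122) = √(219 + 836*122) = √(219 + 101992) = √102211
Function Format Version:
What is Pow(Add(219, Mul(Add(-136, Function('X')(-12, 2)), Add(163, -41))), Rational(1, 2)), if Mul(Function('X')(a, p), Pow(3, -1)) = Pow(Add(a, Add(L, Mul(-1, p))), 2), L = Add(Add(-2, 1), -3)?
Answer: Pow(102211, Rational(1, 2)) ≈ 319.70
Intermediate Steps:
L = -4 (L = Add(-1, -3) = -4)
Function('X')(a, p) = Mul(3, Pow(Add(-4, a, Mul(-1, p)), 2)) (Function('X')(a, p) = Mul(3, Pow(Add(a, Add(-4, Mul(-1, p))), 2)) = Mul(3, Pow(Add(-4, a, Mul(-1, p)), 2)))
Pow(Add(219, Mul(Add(-136, Function('X')(-12, 2)), Add(163, -41))), Rational(1, 2)) = Pow(Add(219, Mul(Add(-136, Mul(3, Pow(Add(4, 2, Mul(-1, -12)), 2))), Add(163, -41))), Rational(1, 2)) = Pow(Add(219, Mul(Add(-136, Mul(3, Pow(Add(4, 2, 12), 2))), 122)), Rational(1, 2)) = Pow(Add(219, Mul(Add(-136, Mul(3, Pow(18, 2))), 122)), Rational(1, 2)) = Pow(Add(219, Mul(Add(-136, Mul(3, 324)), 122)), Rational(1, 2)) = Pow(Add(219, Mul(Add(-136, 972), 122)), Rational(1, 2)) = Pow(Add(219, Mul(836, 122)), Rational(1, 2)) = Pow(Add(219, 101992), Rational(1, 2)) = Pow(102211, Rational(1, 2))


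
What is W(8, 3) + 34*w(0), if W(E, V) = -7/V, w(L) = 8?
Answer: 809/3 ≈ 269.67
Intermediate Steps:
W(8, 3) + 34*w(0) = -7/3 + 34*8 = -7*⅓ + 272 = -7/3 + 272 = 809/3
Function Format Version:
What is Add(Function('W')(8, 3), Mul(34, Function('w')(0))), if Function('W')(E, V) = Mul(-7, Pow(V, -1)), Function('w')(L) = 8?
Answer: Rational(809, 3) ≈ 269.67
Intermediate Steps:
Add(Function('W')(8, 3), Mul(34, Function('w')(0))) = Add(Mul(-7, Pow(3, -1)), Mul(34, 8)) = Add(Mul(-7, Rational(1, 3)), 272) = Add(Rational(-7, 3), 272) = Rational(809, 3)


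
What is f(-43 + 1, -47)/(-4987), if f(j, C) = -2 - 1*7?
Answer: 9/4987 ≈ 0.0018047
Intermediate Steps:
f(j, C) = -9 (f(j, C) = -2 - 7 = -9)
f(-43 + 1, -47)/(-4987) = -9/(-4987) = -9*(-1/4987) = 9/4987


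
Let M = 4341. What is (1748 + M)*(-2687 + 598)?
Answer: -12719921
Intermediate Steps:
(1748 + M)*(-2687 + 598) = (1748 + 4341)*(-2687 + 598) = 6089*(-2089) = -12719921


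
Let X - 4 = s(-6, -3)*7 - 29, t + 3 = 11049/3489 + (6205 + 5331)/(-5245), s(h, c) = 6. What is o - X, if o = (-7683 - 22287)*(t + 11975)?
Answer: -437767751525057/1219987 ≈ -3.5883e+8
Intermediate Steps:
t = -12398838/6099935 (t = -3 + (11049/3489 + (6205 + 5331)/(-5245)) = -3 + (11049*(1/3489) + 11536*(-1/5245)) = -3 + (3683/1163 - 11536/5245) = -3 + 5900967/6099935 = -12398838/6099935 ≈ -2.0326)
X = 17 (X = 4 + (6*7 - 29) = 4 + (42 - 29) = 4 + 13 = 17)
o = -437767730785278/1219987 (o = (-7683 - 22287)*(-12398838/6099935 + 11975) = -29970*73034322787/6099935 = -437767730785278/1219987 ≈ -3.5883e+8)
o - X = -437767730785278/1219987 - 1*17 = -437767730785278/1219987 - 17 = -437767751525057/1219987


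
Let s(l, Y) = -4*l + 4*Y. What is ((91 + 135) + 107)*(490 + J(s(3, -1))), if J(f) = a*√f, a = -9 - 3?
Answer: 163170 - 15984*I ≈ 1.6317e+5 - 15984.0*I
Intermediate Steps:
a = -12
J(f) = -12*√f
((91 + 135) + 107)*(490 + J(s(3, -1))) = ((91 + 135) + 107)*(490 - 12*√(-4*3 + 4*(-1))) = (226 + 107)*(490 - 12*√(-12 - 4)) = 333*(490 - 48*I) = 163170 - 15984*I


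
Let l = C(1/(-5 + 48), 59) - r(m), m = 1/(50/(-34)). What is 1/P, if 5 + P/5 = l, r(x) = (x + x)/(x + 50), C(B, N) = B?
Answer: -53019/1312000 ≈ -0.040411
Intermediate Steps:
m = -17/25 (m = 1/(50*(-1/34)) = 1/(-25/17) = -17/25 ≈ -0.68000)
r(x) = 2*x/(50 + x) (r(x) = (2*x)/(50 + x) = 2*x/(50 + x))
l = 2695/53019 (l = 1/(-5 + 48) - 2*(-17)/(25*(50 - 17/25)) = 1/43 - 2*(-17)/(25*1233/25) = 1/43 - 2*(-17)*25/(25*1233) = 1/43 - 1*(-34/1233) = 1/43 + 34/1233 = 2695/53019 ≈ 0.050831)
P = -1312000/53019 (P = -25 + 5*(2695/53019) = -25 + 13475/53019 = -1312000/53019 ≈ -24.746)
1/P = 1/(-1312000/53019) = -53019/1312000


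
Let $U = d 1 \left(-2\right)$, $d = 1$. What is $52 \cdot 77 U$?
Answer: $-8008$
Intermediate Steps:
$U = -2$ ($U = 1 \cdot 1 \left(-2\right) = 1 \left(-2\right) = -2$)
$52 \cdot 77 U = 52 \cdot 77 \left(-2\right) = 4004 \left(-2\right) = -8008$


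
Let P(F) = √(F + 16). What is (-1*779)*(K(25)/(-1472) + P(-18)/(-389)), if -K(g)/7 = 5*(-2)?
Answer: 27265/736 + 779*I*√2/389 ≈ 37.045 + 2.8321*I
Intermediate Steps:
K(g) = 70 (K(g) = -35*(-2) = -7*(-10) = 70)
P(F) = √(16 + F)
(-1*779)*(K(25)/(-1472) + P(-18)/(-389)) = (-1*779)*(70/(-1472) + √(16 - 18)/(-389)) = -779*(70*(-1/1472) + √(-2)*(-1/389)) = -779*(-35/736 + (I*√2)*(-1/389)) = -779*(-35/736 - I*√2/389) = 27265/736 + 779*I*√2/389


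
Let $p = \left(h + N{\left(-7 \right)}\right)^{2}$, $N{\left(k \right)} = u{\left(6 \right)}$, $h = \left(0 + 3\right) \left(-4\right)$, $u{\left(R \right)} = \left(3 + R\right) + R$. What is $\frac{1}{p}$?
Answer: $\frac{1}{9} \approx 0.11111$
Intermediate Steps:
$u{\left(R \right)} = 3 + 2 R$
$h = -12$ ($h = 3 \left(-4\right) = -12$)
$N{\left(k \right)} = 15$ ($N{\left(k \right)} = 3 + 2 \cdot 6 = 3 + 12 = 15$)
$p = 9$ ($p = \left(-12 + 15\right)^{2} = 3^{2} = 9$)
$\frac{1}{p} = \frac{1}{9}$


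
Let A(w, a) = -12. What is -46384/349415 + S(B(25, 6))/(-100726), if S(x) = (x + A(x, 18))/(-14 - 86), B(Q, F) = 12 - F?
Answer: -46720957489/351951752900 ≈ -0.13275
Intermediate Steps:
S(x) = 3/25 - x/100 (S(x) = (x - 12)/(-14 - 86) = (-12 + x)/(-100) = (-12 + x)*(-1/100) = 3/25 - x/100)
-46384/349415 + S(B(25, 6))/(-100726) = -46384/349415 + (3/25 - (12 - 1*6)/100)/(-100726) = -46384*1/349415 + (3/25 - (12 - 6)/100)*(-1/100726) = -46384/349415 + (3/25 - 1/100*6)*(-1/100726) = -46384/349415 + (3/25 - 3/50)*(-1/100726) = -46384/349415 + (3/50)*(-1/100726) = -46384/349415 - 3/5036300 = -46720957489/351951752900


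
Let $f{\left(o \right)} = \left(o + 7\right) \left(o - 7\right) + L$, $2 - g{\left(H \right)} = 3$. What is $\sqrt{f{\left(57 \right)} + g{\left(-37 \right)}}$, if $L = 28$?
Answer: $\sqrt{3227} \approx 56.807$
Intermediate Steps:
$g{\left(H \right)} = -1$ ($g{\left(H \right)} = 2 - 3 = -1$)
$f{\left(o \right)} = 28 + \left(-7 + o\right) \left(7 + o\right)$ ($f{\left(o \right)} = \left(o + 7\right) \left(o - 7\right) + 28 = \left(7 + o\right) \left(-7 + o\right) + 28 = \left(-7 + o\right) \left(7 + o\right) + 28 = 28 + \left(-7 + o\right) \left(7 + o\right)$)
$\sqrt{f{\left(57 \right)} + g{\left(-37 \right)}} = \sqrt{\left(-21 + 57^{2}\right) - 1} = \sqrt{\left(-21 + 3249\right) - 1} = \sqrt{3228 - 1} = \sqrt{3227}$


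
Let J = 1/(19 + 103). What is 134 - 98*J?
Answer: 8125/61 ≈ 133.20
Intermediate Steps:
J = 1/122 ≈ 0.0081967
134 - 98*J = 134 - 98*1/122 = 134 - 49/61 = 8125/61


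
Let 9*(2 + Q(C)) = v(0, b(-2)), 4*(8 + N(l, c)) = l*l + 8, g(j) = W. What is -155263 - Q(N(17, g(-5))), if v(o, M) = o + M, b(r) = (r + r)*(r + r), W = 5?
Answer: -1397365/9 ≈ -1.5526e+5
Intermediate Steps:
g(j) = 5
N(l, c) = -6 + l²/4 (N(l, c) = -8 + (l*l + 8)/4 = -8 + (l² + 8)/4 = -8 + (8 + l²)/4 = -8 + (2 + l²/4) = -6 + l²/4)
b(r) = 4*r² (b(r) = (2*r)*(2*r) = 4*r²)
v(o, M) = M + o
Q(C) = -2/9 (Q(C) = -2 + (4*(-2)² + 0)/9 = -2 + (4*4 + 0)/9 = -2 + (16 + 0)/9 = -2 + (⅑)*16 = -2 + 16/9 = -2/9)
-155263 - Q(N(17, g(-5))) = -155263 - 1*(-2/9) = -155263 + 2/9 = -1397365/9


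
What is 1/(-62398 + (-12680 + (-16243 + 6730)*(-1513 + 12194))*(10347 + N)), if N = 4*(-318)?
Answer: -1/922210936873 ≈ -1.0844e-12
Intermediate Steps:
N = -1272
1/(-62398 + (-12680 + (-16243 + 6730)*(-1513 + 12194))*(10347 + N)) = 1/(-62398 + (-12680 + (-16243 + 6730)*(-1513 + 12194))*(10347 - 1272)) = 1/(-62398 + (-12680 - 9513*10681)*9075) = 1/(-62398 + (-12680 - 101608353)*9075) = 1/(-62398 - 101621033*9075) = 1/(-62398 - 922210874475) = 1/(-922210936873) = -1/922210936873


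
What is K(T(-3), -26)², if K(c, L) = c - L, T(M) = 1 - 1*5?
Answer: 484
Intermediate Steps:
T(M) = -4 (T(M) = 1 - 5 = -4)
K(T(-3), -26)² = (-4 - 1*(-26))² = (-4 + 26)² = 22² = 484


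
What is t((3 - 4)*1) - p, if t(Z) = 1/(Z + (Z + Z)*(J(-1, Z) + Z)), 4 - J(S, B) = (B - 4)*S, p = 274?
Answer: -821/3 ≈ -273.67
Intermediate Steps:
J(S, B) = 4 - S*(-4 + B) (J(S, B) = 4 - (B - 4)*S = 4 - (-4 + B)*S = 4 - S*(-4 + B))
t(Z) = 1/(Z + 4*Z²) (t(Z) = 1/(Z + (Z + Z)*((4 + 4*(-1) - 1*Z*(-1)) + Z)) = 1/(Z + (2*Z)*((4 - 4 + Z) + Z)) = 1/(Z + (2*Z)*(Z + Z)) = 1/(Z + (2*Z)*(2*Z)) = 1/(Z + 4*Z²))
t((3 - 4)*1) - p = 1/((((3 - 4)*1))*(1 + 4*((3 - 4)*1))) - 1*274 = 1/(((-1*1))*(1 + 4*(-1*1))) - 274 = 1/((-1)*(1 + 4*(-1))) - 274 = -1/(1 - 4) - 274 = -1/(-3) - 274 = -1*(-⅓) - 274 = ⅓ - 274 = -821/3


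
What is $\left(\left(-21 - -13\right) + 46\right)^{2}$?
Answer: $1444$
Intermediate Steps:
$\left(\left(-21 - -13\right) + 46\right)^{2} = \left(\left(-21 + 13\right) + 46\right)^{2} = \left(-8 + 46\right)^{2} = 38^{2} = 1444$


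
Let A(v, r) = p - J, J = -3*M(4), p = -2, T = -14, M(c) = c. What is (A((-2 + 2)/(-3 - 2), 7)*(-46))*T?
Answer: 6440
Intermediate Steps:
J = -12 (J = -3*4 = -12)
A(v, r) = 10 (A(v, r) = -2 - 1*(-12) = -2 + 12 = 10)
(A((-2 + 2)/(-3 - 2), 7)*(-46))*T = (10*(-46))*(-14) = -460*(-14) = 6440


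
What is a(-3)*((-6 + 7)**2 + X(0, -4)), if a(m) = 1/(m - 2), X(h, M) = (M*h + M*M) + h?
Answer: -17/5 ≈ -3.4000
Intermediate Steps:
X(h, M) = h + M**2 + M*h (X(h, M) = (M*h + M**2) + h = (M**2 + M*h) + h = h + M**2 + M*h)
a(m) = 1/(-2 + m)
a(-3)*((-6 + 7)**2 + X(0, -4)) = ((-6 + 7)**2 + (0 + (-4)**2 - 4*0))/(-2 - 3) = (1**2 + (0 + 16 + 0))/(-5) = -(1 + 16)/5 = -1/5*17 = -17/5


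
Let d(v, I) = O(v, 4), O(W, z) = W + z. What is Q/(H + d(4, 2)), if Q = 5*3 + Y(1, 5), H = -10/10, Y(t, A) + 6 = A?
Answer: 2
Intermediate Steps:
Y(t, A) = -6 + A
d(v, I) = 4 + v (d(v, I) = v + 4 = 4 + v)
H = -1 (H = -10*⅒ = -1)
Q = 14 (Q = 5*3 + (-6 + 5) = 15 - 1 = 14)
Q/(H + d(4, 2)) = 14/(-1 + (4 + 4)) = 14/(-1 + 8) = 14/7 = 14*(⅐) = 2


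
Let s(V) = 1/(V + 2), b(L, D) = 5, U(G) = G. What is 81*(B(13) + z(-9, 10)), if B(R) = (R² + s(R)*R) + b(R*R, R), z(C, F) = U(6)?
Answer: 73251/5 ≈ 14650.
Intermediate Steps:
z(C, F) = 6
s(V) = 1/(2 + V)
B(R) = 5 + R² + R/(2 + R) (B(R) = (R² + R/(2 + R)) + 5 = 5 + R² + R/(2 + R))
81*(B(13) + z(-9, 10)) = 81*((13 + (2 + 13)*(5 + 13²))/(2 + 13) + 6) = 81*((13 + 15*(5 + 169))/15 + 6) = 81*((13 + 15*174)/15 + 6) = 81*((13 + 2610)/15 + 6) = 81*((1/15)*2623 + 6) = 81*(2623/15 + 6) = 81*(2713/15) = 73251/5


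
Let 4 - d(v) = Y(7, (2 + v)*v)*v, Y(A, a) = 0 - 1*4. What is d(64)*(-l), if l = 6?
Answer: -1560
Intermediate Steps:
Y(A, a) = -4 (Y(A, a) = 0 - 4 = -4)
d(v) = 4 + 4*v (d(v) = 4 - (-4)*v = 4 + 4*v)
d(64)*(-l) = (4 + 4*64)*(-1*6) = (4 + 256)*(-6) = 260*(-6) = -1560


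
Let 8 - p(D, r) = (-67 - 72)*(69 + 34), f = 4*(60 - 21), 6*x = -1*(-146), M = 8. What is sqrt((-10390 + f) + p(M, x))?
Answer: sqrt(4091) ≈ 63.961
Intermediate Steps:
x = 73/3 (x = (-1*(-146))/6 = (1/6)*146 = 73/3 ≈ 24.333)
f = 156 (f = 4*39 = 156)
p(D, r) = 14325 (p(D, r) = 8 - (-67 - 72)*(69 + 34) = 8 - (-139)*103 = 8 - 1*(-14317) = 8 + 14317 = 14325)
sqrt((-10390 + f) + p(M, x)) = sqrt((-10390 + 156) + 14325) = sqrt(-10234 + 14325) = sqrt(4091)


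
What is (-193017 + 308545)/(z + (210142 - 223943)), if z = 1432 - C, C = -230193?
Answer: 14441/27228 ≈ 0.53037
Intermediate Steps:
z = 231625 (z = 1432 - 1*(-230193) = 1432 + 230193 = 231625)
(-193017 + 308545)/(z + (210142 - 223943)) = (-193017 + 308545)/(231625 + (210142 - 223943)) = 115528/(231625 - 13801) = 115528/217824 = 115528*(1/217824) = 14441/27228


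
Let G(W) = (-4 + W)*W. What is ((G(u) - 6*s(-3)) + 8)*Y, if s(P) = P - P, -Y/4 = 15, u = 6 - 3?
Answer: -300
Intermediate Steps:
u = 3
Y = -60 (Y = -4*15 = -60)
G(W) = W*(-4 + W)
s(P) = 0
((G(u) - 6*s(-3)) + 8)*Y = ((3*(-4 + 3) - 6*0) + 8)*(-60) = ((3*(-1) + 0) + 8)*(-60) = ((-3 + 0) + 8)*(-60) = (-3 + 8)*(-60) = 5*(-60) = -300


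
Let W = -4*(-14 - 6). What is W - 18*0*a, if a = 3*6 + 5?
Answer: 80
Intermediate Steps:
a = 23 (a = 18 + 5 = 23)
W = 80 (W = -4*(-20) = 80)
W - 18*0*a = 80 - 18*0*23 = 80 - 0*23 = 80 - 1*0 = 80 + 0 = 80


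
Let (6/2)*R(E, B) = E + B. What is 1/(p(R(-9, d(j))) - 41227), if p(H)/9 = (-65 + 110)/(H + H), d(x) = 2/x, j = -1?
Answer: -22/908209 ≈ -2.4223e-5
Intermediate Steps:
R(E, B) = B/3 + E/3 (R(E, B) = (E + B)/3 = (B + E)/3 = B/3 + E/3)
p(H) = 405/(2*H) (p(H) = 9*((-65 + 110)/(H + H)) = 9*(45/((2*H))) = 9*(45*(1/(2*H))) = 9*(45/(2*H)) = 405/(2*H))
1/(p(R(-9, d(j))) - 41227) = 1/(405/(2*((2/(-1))/3 + (1/3)*(-9))) - 41227) = 1/(405/(2*((2*(-1))/3 - 3)) - 41227) = 1/(405/(2*((1/3)*(-2) - 3)) - 41227) = 1/(405/(2*(-2/3 - 3)) - 41227) = 1/(405/(2*(-11/3)) - 41227) = 1/((405/2)*(-3/11) - 41227) = 1/(-1215/22 - 41227) = 1/(-908209/22) = -22/908209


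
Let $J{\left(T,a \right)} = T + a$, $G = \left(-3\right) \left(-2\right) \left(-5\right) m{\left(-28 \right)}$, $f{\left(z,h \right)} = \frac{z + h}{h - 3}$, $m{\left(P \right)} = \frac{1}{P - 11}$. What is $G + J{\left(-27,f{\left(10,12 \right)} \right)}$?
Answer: $- \frac{2783}{117} \approx -23.786$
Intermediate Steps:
$m{\left(P \right)} = \frac{1}{-11 + P}$
$f{\left(z,h \right)} = \frac{h + z}{-3 + h}$
$G = \frac{10}{13}$ ($G = \frac{\left(-3\right) \left(-2\right) \left(-5\right)}{-11 - 28} = \frac{6 \left(-5\right)}{-39} = \left(-30\right) \left(- \frac{1}{39}\right) = \frac{10}{13} \approx 0.76923$)
$G + J{\left(-27,f{\left(10,12 \right)} \right)} = \frac{10}{13} - \left(27 - \frac{12 + 10}{-3 + 12}\right) = \frac{10}{13} - \left(27 - \frac{1}{9} \cdot 22\right) = \frac{10}{13} + \left(-27 + \frac{1}{9} \cdot 22\right) = \frac{10}{13} + \left(-27 + \frac{22}{9}\right) = \frac{10}{13} - \frac{221}{9} = - \frac{2783}{117}$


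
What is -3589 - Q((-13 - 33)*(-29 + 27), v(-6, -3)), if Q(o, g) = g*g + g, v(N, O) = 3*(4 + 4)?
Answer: -4189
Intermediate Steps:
v(N, O) = 24 (v(N, O) = 3*8 = 24)
Q(o, g) = g + g² (Q(o, g) = g² + g = g + g²)
-3589 - Q((-13 - 33)*(-29 + 27), v(-6, -3)) = -3589 - 24*(1 + 24) = -3589 - 24*25 = -3589 - 1*600 = -3589 - 600 = -4189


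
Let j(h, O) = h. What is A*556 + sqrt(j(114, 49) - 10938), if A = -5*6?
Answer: -16680 + 2*I*sqrt(2706) ≈ -16680.0 + 104.04*I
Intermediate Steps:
A = -30
A*556 + sqrt(j(114, 49) - 10938) = -30*556 + sqrt(114 - 10938) = -16680 + sqrt(-10824) = -16680 + 2*I*sqrt(2706)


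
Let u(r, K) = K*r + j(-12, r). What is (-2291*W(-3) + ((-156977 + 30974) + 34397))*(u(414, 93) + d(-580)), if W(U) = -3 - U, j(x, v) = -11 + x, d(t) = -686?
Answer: -3462065558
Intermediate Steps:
u(r, K) = -23 + K*r (u(r, K) = K*r + (-11 - 12) = K*r - 23 = -23 + K*r)
(-2291*W(-3) + ((-156977 + 30974) + 34397))*(u(414, 93) + d(-580)) = (-2291*(-3 - 1*(-3)) + ((-156977 + 30974) + 34397))*((-23 + 93*414) - 686) = (-2291*(-3 + 3) + (-126003 + 34397))*((-23 + 38502) - 686) = (-2291*0 - 91606)*(38479 - 686) = (0 - 91606)*37793 = -91606*37793 = -3462065558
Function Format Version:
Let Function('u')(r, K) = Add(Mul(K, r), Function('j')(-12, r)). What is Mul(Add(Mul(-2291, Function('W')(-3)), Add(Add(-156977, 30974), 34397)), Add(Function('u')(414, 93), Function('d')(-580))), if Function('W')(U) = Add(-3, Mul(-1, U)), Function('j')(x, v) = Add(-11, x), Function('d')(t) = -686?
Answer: -3462065558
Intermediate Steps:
Function('u')(r, K) = Add(-23, Mul(K, r)) (Function('u')(r, K) = Add(Mul(K, r), Add(-11, -12)) = Add(Mul(K, r), -23) = Add(-23, Mul(K, r)))
Mul(Add(Mul(-2291, Function('W')(-3)), Add(Add(-156977, 30974), 34397)), Add(Function('u')(414, 93), Function('d')(-580))) = Mul(Add(Mul(-2291, Add(-3, Mul(-1, -3))), Add(Add(-156977, 30974), 34397)), Add(Add(-23, Mul(93, 414)), -686)) = Mul(Add(Mul(-2291, Add(-3, 3)), Add(-126003, 34397)), Add(Add(-23, 38502), -686)) = Mul(Add(Mul(-2291, 0), -91606), Add(38479, -686)) = Mul(Add(0, -91606), 37793) = Mul(-91606, 37793) = -3462065558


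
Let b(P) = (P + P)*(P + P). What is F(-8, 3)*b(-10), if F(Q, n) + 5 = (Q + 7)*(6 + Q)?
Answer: -1200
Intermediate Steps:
b(P) = 4*P² (b(P) = (2*P)*(2*P) = 4*P²)
F(Q, n) = -5 + (6 + Q)*(7 + Q) (F(Q, n) = -5 + (Q + 7)*(6 + Q) = -5 + (7 + Q)*(6 + Q) = -5 + (6 + Q)*(7 + Q))
F(-8, 3)*b(-10) = (37 + (-8)² + 13*(-8))*(4*(-10)²) = (37 + 64 - 104)*(4*100) = -3*400 = -1200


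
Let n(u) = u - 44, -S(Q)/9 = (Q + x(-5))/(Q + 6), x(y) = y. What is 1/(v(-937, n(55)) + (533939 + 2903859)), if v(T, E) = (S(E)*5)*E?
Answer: 17/58439596 ≈ 2.9090e-7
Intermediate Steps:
S(Q) = -9*(-5 + Q)/(6 + Q) (S(Q) = -9*(Q - 5)/(Q + 6) = -9*(-5 + Q)/(6 + Q))
n(u) = -44 + u
v(T, E) = 45*E*(5 - E)/(6 + E) (v(T, E) = ((9*(5 - E)/(6 + E))*5)*E = (45*(5 - E)/(6 + E))*E = 45*E*(5 - E)/(6 + E))
1/(v(-937, n(55)) + (533939 + 2903859)) = 1/(45*(-44 + 55)*(5 - (-44 + 55))/(6 + (-44 + 55)) + (533939 + 2903859)) = 1/(45*11*(5 - 1*11)/(6 + 11) + 3437798) = 1/(45*11*(5 - 11)/17 + 3437798) = 1/(45*11*(1/17)*(-6) + 3437798) = 1/(-2970/17 + 3437798) = 1/(58439596/17) = 17/58439596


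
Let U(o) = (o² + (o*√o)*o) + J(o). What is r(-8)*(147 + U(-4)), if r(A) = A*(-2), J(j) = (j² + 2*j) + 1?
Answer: 2752 + 512*I ≈ 2752.0 + 512.0*I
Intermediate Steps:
J(j) = 1 + j² + 2*j
r(A) = -2*A
U(o) = 1 + o^(5/2) + 2*o + 2*o² (U(o) = (o² + (o*√o)*o) + (1 + o² + 2*o) = (o² + o^(3/2)*o) + (1 + o² + 2*o) = (o² + o^(5/2)) + (1 + o² + 2*o) = 1 + o^(5/2) + 2*o + 2*o²)
r(-8)*(147 + U(-4)) = (-2*(-8))*(147 + (1 + (-4)^(5/2) + 2*(-4) + 2*(-4)²)) = 16*(147 + (1 + 32*I - 8 + 2*16)) = 16*(147 + (1 + 32*I - 8 + 32)) = 16*(147 + (25 + 32*I)) = 16*(172 + 32*I) = 2752 + 512*I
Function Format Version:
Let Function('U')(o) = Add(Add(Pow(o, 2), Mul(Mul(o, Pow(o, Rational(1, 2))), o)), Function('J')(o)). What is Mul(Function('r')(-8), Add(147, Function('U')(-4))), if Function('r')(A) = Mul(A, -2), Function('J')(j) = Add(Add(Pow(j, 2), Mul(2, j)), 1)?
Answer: Add(2752, Mul(512, I)) ≈ Add(2752.0, Mul(512.00, I))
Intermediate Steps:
Function('J')(j) = Add(1, Pow(j, 2), Mul(2, j))
Function('r')(A) = Mul(-2, A)
Function('U')(o) = Add(1, Pow(o, Rational(5, 2)), Mul(2, o), Mul(2, Pow(o, 2))) (Function('U')(o) = Add(Add(Pow(o, 2), Mul(Mul(o, Pow(o, Rational(1, 2))), o)), Add(1, Pow(o, 2), Mul(2, o))) = Add(Add(Pow(o, 2), Mul(Pow(o, Rational(3, 2)), o)), Add(1, Pow(o, 2), Mul(2, o))) = Add(Add(Pow(o, 2), Pow(o, Rational(5, 2))), Add(1, Pow(o, 2), Mul(2, o))) = Add(1, Pow(o, Rational(5, 2)), Mul(2, o), Mul(2, Pow(o, 2))))
Mul(Function('r')(-8), Add(147, Function('U')(-4))) = Mul(Mul(-2, -8), Add(147, Add(1, Pow(-4, Rational(5, 2)), Mul(2, -4), Mul(2, Pow(-4, 2))))) = Mul(16, Add(147, Add(1, Mul(32, I), -8, Mul(2, 16)))) = Mul(16, Add(147, Add(1, Mul(32, I), -8, 32))) = Mul(16, Add(147, Add(25, Mul(32, I)))) = Mul(16, Add(172, Mul(32, I))) = Add(2752, Mul(512, I))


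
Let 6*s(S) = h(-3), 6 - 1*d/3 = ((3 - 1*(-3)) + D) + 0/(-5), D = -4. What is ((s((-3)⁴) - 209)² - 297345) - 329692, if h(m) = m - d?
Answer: -2329219/4 ≈ -5.8231e+5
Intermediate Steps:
d = 12 (d = 18 - 3*(((3 - 1*(-3)) - 4) + 0/(-5)) = 18 - 3*(((3 + 3) - 4) + 0*(-⅕)) = 18 - 3*((6 - 4) + 0) = 18 - 3*(2 + 0) = 18 - 3*2 = 18 - 6 = 12)
h(m) = -12 + m (h(m) = m - 1*12 = m - 12 = -12 + m)
s(S) = -5/2 (s(S) = (-12 - 3)/6 = (⅙)*(-15) = -5/2)
((s((-3)⁴) - 209)² - 297345) - 329692 = ((-5/2 - 209)² - 297345) - 329692 = ((-423/2)² - 297345) - 329692 = (178929/4 - 297345) - 329692 = -1010451/4 - 329692 = -2329219/4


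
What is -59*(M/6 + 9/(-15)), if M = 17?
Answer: -3953/30 ≈ -131.77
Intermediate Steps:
-59*(M/6 + 9/(-15)) = -59*(17/6 + 9/(-15)) = -59*(17*(⅙) + 9*(-1/15)) = -59*(17/6 - ⅗) = -59*67/30 = -3953/30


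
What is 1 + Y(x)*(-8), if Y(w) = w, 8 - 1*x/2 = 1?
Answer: -111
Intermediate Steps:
x = 14 (x = 16 - 2*1 = 16 - 2 = 14)
1 + Y(x)*(-8) = 1 + 14*(-8) = 1 - 112 = -111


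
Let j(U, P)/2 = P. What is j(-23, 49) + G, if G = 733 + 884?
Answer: 1715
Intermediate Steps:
G = 1617
j(U, P) = 2*P
j(-23, 49) + G = 2*49 + 1617 = 98 + 1617 = 1715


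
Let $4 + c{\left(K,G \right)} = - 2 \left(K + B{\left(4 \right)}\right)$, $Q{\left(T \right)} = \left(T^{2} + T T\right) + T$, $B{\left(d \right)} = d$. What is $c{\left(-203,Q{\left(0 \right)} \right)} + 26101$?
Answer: $26495$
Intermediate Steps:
$Q{\left(T \right)} = T + 2 T^{2}$ ($Q{\left(T \right)} = \left(T^{2} + T^{2}\right) + T = 2 T^{2} + T = T + 2 T^{2}$)
$c{\left(K,G \right)} = -12 - 2 K$ ($c{\left(K,G \right)} = -4 - 2 \left(K + 4\right) = -4 - 2 \left(4 + K\right) = -4 - \left(8 + 2 K\right) = -12 - 2 K$)
$c{\left(-203,Q{\left(0 \right)} \right)} + 26101 = \left(-12 - -406\right) + 26101 = \left(-12 + 406\right) + 26101 = 394 + 26101 = 26495$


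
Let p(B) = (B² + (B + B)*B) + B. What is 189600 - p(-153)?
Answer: 119526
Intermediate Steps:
p(B) = B + 3*B² (p(B) = (B² + (2*B)*B) + B = (B² + 2*B²) + B = 3*B² + B = B + 3*B²)
189600 - p(-153) = 189600 - (-153)*(1 + 3*(-153)) = 189600 - (-153)*(1 - 459) = 189600 - (-153)*(-458) = 189600 - 1*70074 = 189600 - 70074 = 119526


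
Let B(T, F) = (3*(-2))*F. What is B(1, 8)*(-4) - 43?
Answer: 149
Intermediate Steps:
B(T, F) = -6*F
B(1, 8)*(-4) - 43 = -6*8*(-4) - 43 = -48*(-4) - 43 = 192 - 43 = 149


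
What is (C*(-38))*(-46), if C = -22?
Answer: -38456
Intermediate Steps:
(C*(-38))*(-46) = -22*(-38)*(-46) = 836*(-46) = -38456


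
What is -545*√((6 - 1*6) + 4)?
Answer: -1090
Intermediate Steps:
-545*√((6 - 1*6) + 4) = -545*√((6 - 6) + 4) = -545*√(0 + 4) = -545*√4 = -545*2 = -1090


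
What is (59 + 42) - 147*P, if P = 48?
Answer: -6955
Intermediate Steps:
(59 + 42) - 147*P = (59 + 42) - 147*48 = 101 - 7056 = -6955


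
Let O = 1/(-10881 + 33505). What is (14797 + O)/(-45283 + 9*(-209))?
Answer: -25751333/82079872 ≈ -0.31374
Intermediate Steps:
O = 1/22624 ≈ 4.4201e-5
(14797 + O)/(-45283 + 9*(-209)) = (14797 + 1/22624)/(-45283 + 9*(-209)) = 334767329/(22624*(-45283 - 1881)) = (334767329/22624)/(-47164) = (334767329/22624)*(-1/47164) = -25751333/82079872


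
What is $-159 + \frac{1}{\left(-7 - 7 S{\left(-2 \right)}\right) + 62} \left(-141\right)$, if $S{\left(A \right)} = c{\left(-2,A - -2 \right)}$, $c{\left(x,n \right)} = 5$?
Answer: $- \frac{3321}{20} \approx -166.05$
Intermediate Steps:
$S{\left(A \right)} = 5$
$-159 + \frac{1}{\left(-7 - 7 S{\left(-2 \right)}\right) + 62} \left(-141\right) = -159 + \frac{1}{\left(-7 - 35\right) + 62} \left(-141\right) = -159 + \frac{1}{-42 + 62} \left(-141\right) = -159 + \frac{1}{20} \left(-141\right) = -159 - \frac{141}{20} = - \frac{3321}{20}$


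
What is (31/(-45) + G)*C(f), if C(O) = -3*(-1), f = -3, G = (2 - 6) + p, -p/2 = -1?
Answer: -121/15 ≈ -8.0667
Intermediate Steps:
p = 2 (p = -2*(-1) = 2)
G = -2 (G = (2 - 6) + 2 = -4 + 2 = -2)
C(O) = 3
(31/(-45) + G)*C(f) = (31/(-45) - 2)*3 = (31*(-1/45) - 2)*3 = (-31/45 - 2)*3 = -121/45*3 = -121/15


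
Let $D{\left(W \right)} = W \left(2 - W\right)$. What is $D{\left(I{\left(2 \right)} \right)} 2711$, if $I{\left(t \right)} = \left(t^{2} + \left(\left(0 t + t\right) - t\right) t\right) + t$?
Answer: $-65064$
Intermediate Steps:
$I{\left(t \right)} = t + t^{2}$ ($I{\left(t \right)} = \left(t^{2} + \left(\left(0 + t\right) - t\right) t\right) + t = \left(t^{2} + \left(t - t\right) t\right) + t = \left(t^{2} + 0 t\right) + t = \left(t^{2} + 0\right) + t = t^{2} + t = t + t^{2}$)
$D{\left(I{\left(2 \right)} \right)} 2711 = 2 \left(1 + 2\right) \left(2 - 2 \left(1 + 2\right)\right) 2711 = 2 \cdot 3 \left(2 - 2 \cdot 3\right) 2711 = 6 \left(2 - 6\right) 2711 = 6 \left(-4\right) 2711 = \left(-24\right) 2711 = -65064$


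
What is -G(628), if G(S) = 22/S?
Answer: -11/314 ≈ -0.035032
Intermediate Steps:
-G(628) = -22/628 = -1*11/314 = -11/314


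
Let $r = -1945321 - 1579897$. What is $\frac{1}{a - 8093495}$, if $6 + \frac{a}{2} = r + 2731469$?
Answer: $- \frac{1}{9681005} \approx -1.033 \cdot 10^{-7}$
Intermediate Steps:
$r = -3525218$ ($r = -1945321 - 1579897 = -3525218$)
$a = -1587510$ ($a = -12 + 2 \left(-3525218 + 2731469\right) = -12 + 2 \left(-793749\right) = -12 - 1587498 = -1587510$)
$\frac{1}{a - 8093495} = \frac{1}{-1587510 - 8093495} = \frac{1}{-9681005} = - \frac{1}{9681005}$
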